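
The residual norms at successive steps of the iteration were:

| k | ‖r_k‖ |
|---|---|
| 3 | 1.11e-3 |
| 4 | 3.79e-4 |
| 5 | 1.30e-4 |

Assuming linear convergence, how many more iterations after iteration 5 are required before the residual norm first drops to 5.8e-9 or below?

10

Rate ρ ≈ ‖r_5‖/‖r_4‖ = 1.30e-4/3.79e-4 = 0.3430.
After j more steps, ‖r_{5+j}‖ ≈ 1.30e-4·ρ^j; need ρ^j ≤ 5.8e-9/1.30e-4 = 4.46154e-05.
j ≥ ln(4.46154e-05)/ln(0.3430) = -10.0174/-1.07002 = 9.362.
So 10 more iterations are needed.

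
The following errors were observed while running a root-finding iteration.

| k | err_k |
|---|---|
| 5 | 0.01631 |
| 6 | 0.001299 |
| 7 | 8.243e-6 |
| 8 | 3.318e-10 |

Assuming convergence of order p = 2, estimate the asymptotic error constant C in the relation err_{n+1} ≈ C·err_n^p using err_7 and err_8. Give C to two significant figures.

C ≈ err_8 / err_7^2
  = 3.318e-10 / (8.243e-6)^2
  = 3.318e-10 / 6.7947e-11 ≈ 4.8832

4.9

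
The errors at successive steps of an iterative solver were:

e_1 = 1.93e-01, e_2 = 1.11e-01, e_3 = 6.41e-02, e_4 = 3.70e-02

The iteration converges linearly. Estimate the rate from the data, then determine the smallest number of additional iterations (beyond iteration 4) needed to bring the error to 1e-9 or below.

Rate ρ ≈ e_4/e_3 = 3.70e-02/6.41e-02 = 0.5772.
After j more steps, e_{4+j} ≈ 3.70e-02·ρ^j; need ρ^j ≤ 1e-9/3.70e-02 = 2.7027e-08.
j ≥ ln(2.7027e-08)/ln(0.5772) = -17.4264/-0.54957 = 31.709.
So 32 more iterations are needed.

32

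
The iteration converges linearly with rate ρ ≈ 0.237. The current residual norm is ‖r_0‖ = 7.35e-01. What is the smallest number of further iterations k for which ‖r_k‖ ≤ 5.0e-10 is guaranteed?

15

After k steps, ‖r_k‖ ≈ 7.35e-01·0.237^k.
Need 0.237^k ≤ 5.0e-10/7.35e-01 = 6.80272e-10.
k ≥ ln(6.80272e-10)/ln(0.237) = -21.1085/-1.43970 = 14.662.
Smallest integer k = 15.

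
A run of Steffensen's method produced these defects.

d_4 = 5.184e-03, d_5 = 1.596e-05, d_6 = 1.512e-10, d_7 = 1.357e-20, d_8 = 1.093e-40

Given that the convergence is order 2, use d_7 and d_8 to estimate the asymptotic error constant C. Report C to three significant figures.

0.594

C ≈ d_8 / d_7^2
  = 1.093e-40 / (1.357e-20)^2
  = 1.093e-40 / 1.84145e-40 ≈ 0.59355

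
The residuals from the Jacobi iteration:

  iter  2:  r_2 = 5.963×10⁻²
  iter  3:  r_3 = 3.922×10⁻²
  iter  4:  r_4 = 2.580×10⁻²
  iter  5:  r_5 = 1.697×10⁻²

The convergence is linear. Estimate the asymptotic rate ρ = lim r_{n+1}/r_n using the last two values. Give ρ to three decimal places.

0.658

ρ ≈ r_5/r_4 = 1.697×10⁻²/2.580×10⁻² = 0.65775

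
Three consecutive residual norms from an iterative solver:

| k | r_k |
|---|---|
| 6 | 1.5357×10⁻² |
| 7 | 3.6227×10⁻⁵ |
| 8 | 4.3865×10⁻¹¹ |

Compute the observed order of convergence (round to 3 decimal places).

p ≈ ln(r_8/r_7) / ln(r_7/r_6)
  = ln(4.3865×10⁻¹¹/3.6227×10⁻⁵) / ln(3.6227×10⁻⁵/1.5357×10⁻²)
  = ln(1.21084e-06) / ln(0.00235899)
  = -13.624196 / -6.049522 ≈ 2.252111

2.252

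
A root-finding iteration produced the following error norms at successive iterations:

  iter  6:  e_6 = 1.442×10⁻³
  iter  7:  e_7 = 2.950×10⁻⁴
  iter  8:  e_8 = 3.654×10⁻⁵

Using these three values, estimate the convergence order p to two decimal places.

p ≈ ln(e_8/e_7) / ln(e_7/e_6)
  = ln(3.654×10⁻⁵/2.950×10⁻⁴) / ln(2.950×10⁻⁴/1.442×10⁻³)
  = ln(0.123864) / ln(0.204577)
  = -2.08857 / -1.58681 ≈ 1.31621

1.32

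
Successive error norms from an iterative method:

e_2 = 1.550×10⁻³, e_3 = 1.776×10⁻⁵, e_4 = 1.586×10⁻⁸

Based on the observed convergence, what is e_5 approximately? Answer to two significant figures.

First estimate the order: p ≈ ln(e_4/e_3) / ln(e_3/e_2) = ln(1.586×10⁻⁸/1.776×10⁻⁵)/ln(1.776×10⁻⁵/1.550×10⁻³) = ln(0.000893018)/ln(0.0114581) ≈ 1.5710.
Then e_5 ≈ e_4·(e_4/e_3)^p = 1.586×10⁻⁸·(0.000893018)^1.5710 = 1.586×10⁻⁸·1.62107e-05 ≈ 2.571e-13.

2.6e-13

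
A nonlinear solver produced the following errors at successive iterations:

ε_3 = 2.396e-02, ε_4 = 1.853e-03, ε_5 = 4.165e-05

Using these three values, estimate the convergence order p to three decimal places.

1.483

p ≈ ln(ε_5/ε_4) / ln(ε_4/ε_3)
  = ln(4.165e-05/1.853e-03) / ln(1.853e-03/2.396e-02)
  = ln(0.0224771) / ln(0.0773372)
  = -3.795258 / -2.559580 ≈ 1.482766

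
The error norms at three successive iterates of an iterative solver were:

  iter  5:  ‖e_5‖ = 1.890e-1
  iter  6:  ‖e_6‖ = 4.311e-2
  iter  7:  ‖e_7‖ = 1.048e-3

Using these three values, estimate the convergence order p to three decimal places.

p ≈ ln(‖e_7‖/‖e_6‖) / ln(‖e_6‖/‖e_5‖)
  = ln(1.048e-3/4.311e-2) / ln(4.311e-2/1.890e-1)
  = ln(0.0243099) / ln(0.228095)
  = -3.716872 / -1.477993 ≈ 2.514810

2.515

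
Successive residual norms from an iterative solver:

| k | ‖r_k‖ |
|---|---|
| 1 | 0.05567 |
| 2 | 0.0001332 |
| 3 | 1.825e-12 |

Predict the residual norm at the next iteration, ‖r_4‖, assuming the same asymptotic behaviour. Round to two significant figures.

4.7e-36

First estimate the order: p ≈ ln(‖r_3‖/‖r_2‖) / ln(‖r_2‖/‖r_1‖) = ln(1.825e-12/0.0001332)/ln(0.0001332/0.05567) = ln(1.37012e-08)/ln(0.00239267) ≈ 3.0000.
Then ‖r_4‖ ≈ ‖r_3‖·(‖r_3‖/‖r_2‖)^p = 1.825e-12·(1.37012e-08)^3.0000 = 1.825e-12·2.57203e-24 ≈ 4.694e-36.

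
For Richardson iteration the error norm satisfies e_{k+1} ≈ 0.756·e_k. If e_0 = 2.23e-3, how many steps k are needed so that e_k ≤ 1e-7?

After k steps, e_k ≈ 2.23e-3·0.756^k.
Need 0.756^k ≤ 1e-7/2.23e-3 = 4.4843e-05.
k ≥ ln(4.4843e-05)/ln(0.756) = -10.0123/-0.27971 = 35.795.
Smallest integer k = 36.

36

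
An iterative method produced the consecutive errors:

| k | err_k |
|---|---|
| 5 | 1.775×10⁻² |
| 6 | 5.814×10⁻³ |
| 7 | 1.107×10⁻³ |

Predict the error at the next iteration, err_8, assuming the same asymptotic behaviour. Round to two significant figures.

9.4e-5

First estimate the order: p ≈ ln(err_7/err_6) / ln(err_6/err_5) = ln(1.107×10⁻³/5.814×10⁻³)/ln(5.814×10⁻³/1.775×10⁻²) = ln(0.190402)/ln(0.327549) ≈ 1.4861.
Then err_8 ≈ err_7·(err_7/err_6)^p = 1.107×10⁻³·(0.190402)^1.4861 = 1.107×10⁻³·0.0850198 ≈ 9.412e-05.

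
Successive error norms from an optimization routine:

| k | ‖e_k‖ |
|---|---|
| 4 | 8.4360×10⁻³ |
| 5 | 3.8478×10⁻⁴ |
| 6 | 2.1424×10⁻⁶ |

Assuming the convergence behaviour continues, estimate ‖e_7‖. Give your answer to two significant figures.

3.5e-10

First estimate the order: p ≈ ln(‖e_6‖/‖e_5‖) / ln(‖e_5‖/‖e_4‖) = ln(2.1424×10⁻⁶/3.8478×10⁻⁴)/ln(3.8478×10⁻⁴/8.4360×10⁻³) = ln(0.00556786)/ln(0.0456117) ≈ 1.6812.
Then ‖e_7‖ ≈ ‖e_6‖·(‖e_6‖/‖e_5‖)^p = 2.1424×10⁻⁶·(0.00556786)^1.6812 = 2.1424×10⁻⁶·0.0001622 ≈ 3.475e-10.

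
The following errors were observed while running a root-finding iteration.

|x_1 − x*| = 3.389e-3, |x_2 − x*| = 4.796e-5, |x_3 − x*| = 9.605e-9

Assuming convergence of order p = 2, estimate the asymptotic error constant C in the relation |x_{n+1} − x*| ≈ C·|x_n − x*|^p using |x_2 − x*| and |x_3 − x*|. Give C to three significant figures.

4.18

C ≈ |x_3 − x*| / |x_2 − x*|^2
  = 9.605e-9 / (4.796e-5)^2
  = 9.605e-9 / 2.30016e-09 ≈ 4.1758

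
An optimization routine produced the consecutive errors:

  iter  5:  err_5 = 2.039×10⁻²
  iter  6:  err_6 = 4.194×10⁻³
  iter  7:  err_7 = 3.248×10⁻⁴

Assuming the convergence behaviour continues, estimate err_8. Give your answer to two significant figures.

5.2e-6

First estimate the order: p ≈ ln(err_7/err_6) / ln(err_6/err_5) = ln(3.248×10⁻⁴/4.194×10⁻³)/ln(4.194×10⁻³/2.039×10⁻²) = ln(0.077444)/ln(0.205689) ≈ 1.6177.
Then err_8 ≈ err_7·(err_7/err_6)^p = 3.248×10⁻⁴·(0.077444)^1.6177 = 3.248×10⁻⁴·0.0159483 ≈ 5.18e-06.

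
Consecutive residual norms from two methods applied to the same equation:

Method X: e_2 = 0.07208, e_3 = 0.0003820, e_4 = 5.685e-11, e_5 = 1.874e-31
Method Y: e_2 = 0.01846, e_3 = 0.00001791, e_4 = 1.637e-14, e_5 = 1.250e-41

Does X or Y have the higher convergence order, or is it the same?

Method X: p ≈ ln(1.874e-31/5.685e-11)/ln(5.685e-11/0.0003820) ≈ 3.00.
Method Y: p ≈ ln(1.250e-41/1.637e-14)/ln(1.637e-14/0.00001791) ≈ 3.00.
Both orders ≈ 3.0 — effectively the same.

same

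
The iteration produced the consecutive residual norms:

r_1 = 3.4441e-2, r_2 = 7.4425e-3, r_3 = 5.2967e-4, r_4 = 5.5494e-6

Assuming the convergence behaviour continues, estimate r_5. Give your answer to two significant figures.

2.1e-9

First estimate the order: p ≈ ln(r_4/r_3) / ln(r_3/r_2) = ln(5.5494e-6/5.2967e-4)/ln(5.2967e-4/7.4425e-3) = ln(0.0104771)/ln(0.0711683) ≈ 1.7250.
Then r_5 ≈ r_4·(r_4/r_3)^p = 5.5494e-6·(0.0104771)^1.7250 = 5.5494e-6·0.000384517 ≈ 2.134e-09.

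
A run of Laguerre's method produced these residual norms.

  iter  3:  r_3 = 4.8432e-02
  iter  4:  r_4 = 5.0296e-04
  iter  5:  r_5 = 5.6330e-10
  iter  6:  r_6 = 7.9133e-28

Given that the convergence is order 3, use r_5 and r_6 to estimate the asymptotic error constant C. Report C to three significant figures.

4.43

C ≈ r_6 / r_5^3
  = 7.9133e-28 / (5.6330e-10)^3
  = 7.9133e-28 / 1.78739e-28 ≈ 4.4273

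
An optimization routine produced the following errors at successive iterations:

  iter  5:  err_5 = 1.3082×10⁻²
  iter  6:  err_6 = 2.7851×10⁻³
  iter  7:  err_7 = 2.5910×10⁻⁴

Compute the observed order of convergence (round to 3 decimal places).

p ≈ ln(err_7/err_6) / ln(err_6/err_5)
  = ln(2.5910×10⁻⁴/2.7851×10⁻³) / ln(2.7851×10⁻³/1.3082×10⁻²)
  = ln(0.0930308) / ln(0.212896)
  = -2.374825 / -1.546951 ≈ 1.535165

1.535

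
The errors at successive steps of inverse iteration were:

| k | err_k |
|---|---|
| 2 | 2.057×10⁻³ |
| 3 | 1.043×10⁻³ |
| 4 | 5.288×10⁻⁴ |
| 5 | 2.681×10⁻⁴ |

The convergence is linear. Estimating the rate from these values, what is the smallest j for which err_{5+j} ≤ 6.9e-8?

Rate ρ ≈ err_5/err_4 = 2.681×10⁻⁴/5.288×10⁻⁴ = 0.5070.
After j more steps, err_{5+j} ≈ 2.681×10⁻⁴·ρ^j; need ρ^j ≤ 6.9e-8/2.681×10⁻⁴ = 0.000257367.
j ≥ ln(0.000257367)/ln(0.5070) = -8.2650/-0.67924 = 12.168.
So 13 more iterations are needed.

13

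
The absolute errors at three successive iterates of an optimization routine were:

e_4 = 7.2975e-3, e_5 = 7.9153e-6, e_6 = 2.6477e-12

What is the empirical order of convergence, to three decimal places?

p ≈ ln(e_6/e_5) / ln(e_5/e_4)
  = ln(2.6477e-12/7.9153e-6) / ln(7.9153e-6/7.2975e-3)
  = ln(3.34504e-07) / ln(0.00108466)
  = -14.910617 / -6.826489 ≈ 2.184229

2.184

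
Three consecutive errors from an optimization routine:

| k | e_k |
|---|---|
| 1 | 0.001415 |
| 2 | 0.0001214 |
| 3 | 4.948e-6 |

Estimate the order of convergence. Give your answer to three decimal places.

p ≈ ln(e_3/e_2) / ln(e_2/e_1)
  = ln(4.948e-6/0.0001214) / ln(0.0001214/0.001415)
  = ln(0.0407578) / ln(0.0857951)
  = -3.200108 / -2.455793 ≈ 1.303085

1.303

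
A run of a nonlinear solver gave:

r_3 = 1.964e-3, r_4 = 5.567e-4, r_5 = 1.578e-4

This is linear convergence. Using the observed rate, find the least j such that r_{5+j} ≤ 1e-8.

Rate ρ ≈ r_5/r_4 = 1.578e-4/5.567e-4 = 0.2835.
After j more steps, r_{5+j} ≈ 1.578e-4·ρ^j; need ρ^j ≤ 1e-8/1.578e-4 = 6.33714e-05.
j ≥ ln(6.33714e-05)/ln(0.2835) = -9.6665/-1.26054 = 7.669.
So 8 more iterations are needed.

8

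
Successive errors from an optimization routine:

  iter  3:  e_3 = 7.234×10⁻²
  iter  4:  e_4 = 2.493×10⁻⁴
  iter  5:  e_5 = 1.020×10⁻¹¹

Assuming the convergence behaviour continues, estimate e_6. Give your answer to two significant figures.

First estimate the order: p ≈ ln(e_5/e_4) / ln(e_4/e_3) = ln(1.020×10⁻¹¹/2.493×10⁻⁴)/ln(2.493×10⁻⁴/7.234×10⁻²) = ln(4.09146e-08)/ln(0.00344623) ≈ 3.0001.
Then e_6 ≈ e_5·(e_5/e_4)^p = 1.020×10⁻¹¹·(4.09146e-08)^3.0001 = 1.020×10⁻¹¹·6.83748e-23 ≈ 6.974e-34.

7.0e-34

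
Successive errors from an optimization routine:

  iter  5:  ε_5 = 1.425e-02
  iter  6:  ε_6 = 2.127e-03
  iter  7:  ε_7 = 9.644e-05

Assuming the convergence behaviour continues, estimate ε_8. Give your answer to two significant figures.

6.3e-7

First estimate the order: p ≈ ln(ε_7/ε_6) / ln(ε_6/ε_5) = ln(9.644e-05/2.127e-03)/ln(2.127e-03/1.425e-02) = ln(0.0453409)/ln(0.149263) ≈ 1.6264.
Then ε_8 ≈ ε_7·(ε_7/ε_6)^p = 9.644e-05·(0.0453409)^1.6264 = 9.644e-05·0.00653004 ≈ 6.298e-07.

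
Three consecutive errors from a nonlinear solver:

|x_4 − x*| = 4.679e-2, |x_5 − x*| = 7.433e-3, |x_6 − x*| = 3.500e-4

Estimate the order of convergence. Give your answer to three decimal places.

p ≈ ln(|x_6 − x*|/|x_5 − x*|) / ln(|x_5 − x*|/|x_4 − x*|)
  = ln(3.500e-4/7.433e-3) / ln(7.433e-3/4.679e-2)
  = ln(0.0470873) / ln(0.158859)
  = -3.055752 / -1.839738 ≈ 1.660971

1.661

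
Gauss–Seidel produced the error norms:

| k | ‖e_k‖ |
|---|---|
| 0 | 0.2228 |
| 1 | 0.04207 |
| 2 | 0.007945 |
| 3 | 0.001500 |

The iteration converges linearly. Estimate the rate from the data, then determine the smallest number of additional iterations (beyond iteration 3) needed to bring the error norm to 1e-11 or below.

Rate ρ ≈ ‖e_3‖/‖e_2‖ = 0.001500/0.007945 = 0.1888.
After j more steps, ‖e_{3+j}‖ ≈ 0.001500·ρ^j; need ρ^j ≤ 1e-11/0.001500 = 6.66667e-09.
j ≥ ln(6.66667e-09)/ln(0.1888) = -18.8261/-1.66707 = 11.293.
So 12 more iterations are needed.

12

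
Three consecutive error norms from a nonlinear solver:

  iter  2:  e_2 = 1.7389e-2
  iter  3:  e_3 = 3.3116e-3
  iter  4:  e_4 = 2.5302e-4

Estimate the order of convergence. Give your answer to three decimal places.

1.551

p ≈ ln(e_4/e_3) / ln(e_3/e_2)
  = ln(2.5302e-4/3.3116e-3) / ln(3.3116e-3/1.7389e-2)
  = ln(0.0764042) / ln(0.190442)
  = -2.571718 / -1.658408 ≈ 1.550715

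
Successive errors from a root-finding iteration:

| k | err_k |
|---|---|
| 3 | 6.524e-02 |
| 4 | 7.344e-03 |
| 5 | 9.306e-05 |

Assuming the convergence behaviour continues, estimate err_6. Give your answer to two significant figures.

First estimate the order: p ≈ ln(err_5/err_4) / ln(err_4/err_3) = ln(9.306e-05/7.344e-03)/ln(7.344e-03/6.524e-02) = ln(0.0126716)/ln(0.112569) ≈ 2.0000.
Then err_6 ≈ err_5·(err_5/err_4)^p = 9.306e-05·(0.0126716)^2.0000 = 9.306e-05·0.000160569 ≈ 1.494e-08.

1.5e-8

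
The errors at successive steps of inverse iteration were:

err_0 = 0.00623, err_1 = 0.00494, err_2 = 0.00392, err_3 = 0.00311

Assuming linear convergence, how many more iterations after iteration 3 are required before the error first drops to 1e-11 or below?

85

Rate ρ ≈ err_3/err_2 = 0.00311/0.00392 = 0.7934.
After j more steps, err_{3+j} ≈ 0.00311·ρ^j; need ρ^j ≤ 1e-11/0.00311 = 3.21543e-09.
j ≥ ln(3.21543e-09)/ln(0.7934) = -19.5553/-0.23143 = 84.498.
So 85 more iterations are needed.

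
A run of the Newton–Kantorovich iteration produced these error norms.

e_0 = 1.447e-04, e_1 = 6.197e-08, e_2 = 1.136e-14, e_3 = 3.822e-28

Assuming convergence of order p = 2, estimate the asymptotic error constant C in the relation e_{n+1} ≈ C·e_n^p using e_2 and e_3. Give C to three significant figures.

2.96

C ≈ e_3 / e_2^2
  = 3.822e-28 / (1.136e-14)^2
  = 3.822e-28 / 1.2905e-28 ≈ 2.9617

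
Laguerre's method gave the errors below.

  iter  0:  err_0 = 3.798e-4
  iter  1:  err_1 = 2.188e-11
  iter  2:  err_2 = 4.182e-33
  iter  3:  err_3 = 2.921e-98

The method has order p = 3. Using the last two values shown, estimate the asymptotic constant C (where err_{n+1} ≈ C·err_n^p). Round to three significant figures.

0.399

C ≈ err_3 / err_2^3
  = 2.921e-98 / (4.182e-33)^3
  = 2.921e-98 / 7.31395e-98 ≈ 0.39937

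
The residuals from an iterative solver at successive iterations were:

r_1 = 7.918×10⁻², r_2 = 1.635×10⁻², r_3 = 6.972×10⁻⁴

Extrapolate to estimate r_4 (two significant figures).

1.3e-6

First estimate the order: p ≈ ln(r_3/r_2) / ln(r_2/r_1) = ln(6.972×10⁻⁴/1.635×10⁻²)/ln(1.635×10⁻²/7.918×10⁻²) = ln(0.0426422)/ln(0.206492) ≈ 2.0000.
Then r_4 ≈ r_3·(r_3/r_2)^p = 6.972×10⁻⁴·(0.0426422)^2.0000 = 6.972×10⁻⁴·0.00181836 ≈ 1.268e-06.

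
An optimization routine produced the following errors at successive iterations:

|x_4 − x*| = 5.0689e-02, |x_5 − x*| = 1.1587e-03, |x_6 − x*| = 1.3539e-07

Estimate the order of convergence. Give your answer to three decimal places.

2.396

p ≈ ln(|x_6 − x*|/|x_5 − x*|) / ln(|x_5 − x*|/|x_4 − x*|)
  = ln(1.3539e-07/1.1587e-03) / ln(1.1587e-03/5.0689e-02)
  = ln(0.000116846) / ln(0.022859)
  = -9.054654 / -3.778410 ≈ 2.396419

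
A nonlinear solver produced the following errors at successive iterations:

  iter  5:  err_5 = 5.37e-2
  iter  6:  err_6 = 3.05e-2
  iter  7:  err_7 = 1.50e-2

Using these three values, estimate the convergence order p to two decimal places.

p ≈ ln(err_7/err_6) / ln(err_6/err_5)
  = ln(1.50e-2/3.05e-2) / ln(3.05e-2/5.37e-2)
  = ln(0.491803) / ln(0.56797)
  = -0.70968 / -0.56569 ≈ 1.25454

1.25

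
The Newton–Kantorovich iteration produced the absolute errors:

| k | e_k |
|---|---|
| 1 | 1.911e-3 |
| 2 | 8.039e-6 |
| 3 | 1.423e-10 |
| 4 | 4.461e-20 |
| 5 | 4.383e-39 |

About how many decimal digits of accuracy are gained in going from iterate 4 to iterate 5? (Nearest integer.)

Digits gained ≈ log₁₀(e_4/e_5) = log₁₀(4.461e-20/4.383e-39) = log₁₀(1.0178e+19) ≈ 19.008.

19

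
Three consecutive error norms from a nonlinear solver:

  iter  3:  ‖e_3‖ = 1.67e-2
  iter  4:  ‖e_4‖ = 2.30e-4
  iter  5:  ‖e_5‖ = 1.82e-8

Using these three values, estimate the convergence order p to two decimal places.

p ≈ ln(‖e_5‖/‖e_4‖) / ln(‖e_4‖/‖e_3‖)
  = ln(1.82e-8/2.30e-4) / ln(2.30e-4/1.67e-2)
  = ln(7.91304e-05) / ln(0.0137725)
  = -9.44441 / -4.28508 ≈ 2.20402

2.20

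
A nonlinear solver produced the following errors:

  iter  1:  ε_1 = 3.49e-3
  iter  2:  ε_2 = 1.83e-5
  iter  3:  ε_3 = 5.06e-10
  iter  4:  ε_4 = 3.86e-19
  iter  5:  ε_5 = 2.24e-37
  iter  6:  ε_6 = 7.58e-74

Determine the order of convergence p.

Consecutive ratios: ε_6/ε_5 = 7.58e-74/2.24e-37 = 3.38393e-37, ε_5/ε_4 = 2.24e-37/3.86e-19 = 5.80311e-19.
p ≈ ln(3.38393e-37)/ln(5.80311e-19) = -83.9766/-41.9907 ≈ 2.00.
So the convergence is quadratic (order 2).

2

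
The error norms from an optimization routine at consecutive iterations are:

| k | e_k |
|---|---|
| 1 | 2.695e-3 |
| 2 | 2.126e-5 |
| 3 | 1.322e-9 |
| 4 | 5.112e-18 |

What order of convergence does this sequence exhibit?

Consecutive ratios: e_4/e_3 = 5.112e-18/1.322e-9 = 3.86687e-09, e_3/e_2 = 1.322e-9/2.126e-5 = 6.21825e-05.
p ≈ ln(3.86687e-09)/ln(6.21825e-05) = -19.3708/-9.6854 ≈ 2.00.
So the convergence is quadratic (order 2).

2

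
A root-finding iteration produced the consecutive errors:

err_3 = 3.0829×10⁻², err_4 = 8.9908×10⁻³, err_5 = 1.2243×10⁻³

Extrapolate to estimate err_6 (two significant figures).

4.9e-5

First estimate the order: p ≈ ln(err_5/err_4) / ln(err_4/err_3) = ln(1.2243×10⁻³/8.9908×10⁻³)/ln(8.9908×10⁻³/3.0829×10⁻²) = ln(0.136173)/ln(0.291634) ≈ 1.6180.
Then err_6 ≈ err_5·(err_5/err_4)^p = 1.2243×10⁻³·(0.136173)^1.6180 = 1.2243×10⁻³·0.0397154 ≈ 4.862e-05.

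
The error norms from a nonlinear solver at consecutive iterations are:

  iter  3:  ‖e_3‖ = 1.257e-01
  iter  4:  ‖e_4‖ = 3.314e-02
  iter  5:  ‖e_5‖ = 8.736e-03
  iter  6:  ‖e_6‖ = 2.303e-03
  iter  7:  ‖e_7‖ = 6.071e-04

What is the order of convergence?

Consecutive ratios: ‖e_7‖/‖e_6‖ = 6.071e-04/2.303e-03 = 0.263613, ‖e_6‖/‖e_5‖ = 2.303e-03/8.736e-03 = 0.263622.
p ≈ ln(0.263613)/ln(0.263622) = -1.3333/-1.3332 ≈ 1.00.
So the convergence is linear (order 1).

1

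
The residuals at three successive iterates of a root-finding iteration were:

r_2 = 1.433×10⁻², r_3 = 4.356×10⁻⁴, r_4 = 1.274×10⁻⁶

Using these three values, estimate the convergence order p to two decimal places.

1.67

p ≈ ln(r_4/r_3) / ln(r_3/r_2)
  = ln(1.274×10⁻⁶/4.356×10⁻⁴) / ln(4.356×10⁻⁴/1.433×10⁻²)
  = ln(0.0029247) / ln(0.0303978)
  = -5.83456 / -3.49339 ≈ 1.67017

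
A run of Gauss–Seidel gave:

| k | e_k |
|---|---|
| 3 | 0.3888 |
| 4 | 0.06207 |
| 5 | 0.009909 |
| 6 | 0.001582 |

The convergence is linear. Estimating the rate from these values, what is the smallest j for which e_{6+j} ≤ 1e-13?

13

Rate ρ ≈ e_6/e_5 = 0.001582/0.009909 = 0.1597.
After j more steps, e_{6+j} ≈ 0.001582·ρ^j; need ρ^j ≤ 1e-13/0.001582 = 6.32111e-11.
j ≥ ln(6.32111e-11)/ln(0.1597) = -23.4845/-1.83446 = 12.802.
So 13 more iterations are needed.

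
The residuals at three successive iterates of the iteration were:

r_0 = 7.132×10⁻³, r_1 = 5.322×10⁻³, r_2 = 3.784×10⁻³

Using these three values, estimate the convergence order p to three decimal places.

1.165

p ≈ ln(r_2/r_1) / ln(r_1/r_0)
  = ln(3.784×10⁻³/5.322×10⁻³) / ln(5.322×10⁻³/7.132×10⁻³)
  = ln(0.711011) / ln(0.746214)
  = -0.341067 / -0.292743 ≈ 1.165073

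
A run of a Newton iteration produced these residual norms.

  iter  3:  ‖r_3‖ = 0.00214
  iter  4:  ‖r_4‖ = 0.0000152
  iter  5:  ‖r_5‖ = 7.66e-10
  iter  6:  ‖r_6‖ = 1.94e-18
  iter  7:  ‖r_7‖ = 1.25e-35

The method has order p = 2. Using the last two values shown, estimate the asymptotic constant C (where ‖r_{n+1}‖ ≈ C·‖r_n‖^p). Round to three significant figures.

3.32

C ≈ ‖r_7‖ / ‖r_6‖^2
  = 1.25e-35 / (1.94e-18)^2
  = 1.25e-35 / 3.7636e-36 ≈ 3.3213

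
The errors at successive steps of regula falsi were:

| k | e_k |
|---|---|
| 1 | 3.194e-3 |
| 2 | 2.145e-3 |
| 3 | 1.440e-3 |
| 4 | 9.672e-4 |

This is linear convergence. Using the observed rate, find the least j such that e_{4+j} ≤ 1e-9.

Rate ρ ≈ e_4/e_3 = 9.672e-4/1.440e-3 = 0.6717.
After j more steps, e_{4+j} ≈ 9.672e-4·ρ^j; need ρ^j ≤ 1e-9/9.672e-4 = 1.03391e-06.
j ≥ ln(1.03391e-06)/ln(0.6717) = -13.7822/-0.39794 = 34.634.
So 35 more iterations are needed.

35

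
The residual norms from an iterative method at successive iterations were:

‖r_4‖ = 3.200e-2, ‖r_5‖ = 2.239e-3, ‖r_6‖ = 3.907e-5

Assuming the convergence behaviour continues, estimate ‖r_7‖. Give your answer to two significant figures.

First estimate the order: p ≈ ln(‖r_6‖/‖r_5‖) / ln(‖r_5‖/‖r_4‖) = ln(3.907e-5/2.239e-3)/ln(2.239e-3/3.200e-2) = ln(0.0174498)/ln(0.0699687) ≈ 1.5221.
Then ‖r_7‖ ≈ ‖r_6‖·(‖r_6‖/‖r_5‖)^p = 3.907e-5·(0.0174498)^1.5221 = 3.907e-5·0.0021078 ≈ 8.235e-08.

8.2e-8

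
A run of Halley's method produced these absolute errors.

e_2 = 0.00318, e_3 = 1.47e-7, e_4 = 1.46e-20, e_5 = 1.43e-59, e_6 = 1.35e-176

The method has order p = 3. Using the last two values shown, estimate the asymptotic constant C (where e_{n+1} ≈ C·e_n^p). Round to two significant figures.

4.6

C ≈ e_6 / e_5^3
  = 1.35e-176 / (1.43e-59)^3
  = 1.35e-176 / 2.92421e-177 ≈ 4.6166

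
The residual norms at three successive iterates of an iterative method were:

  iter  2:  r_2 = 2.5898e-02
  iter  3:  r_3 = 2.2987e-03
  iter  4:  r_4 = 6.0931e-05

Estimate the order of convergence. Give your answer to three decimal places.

1.499

p ≈ ln(r_4/r_3) / ln(r_3/r_2)
  = ln(6.0931e-05/2.2987e-03) / ln(2.2987e-03/2.5898e-02)
  = ln(0.0265067) / ln(0.0887597)
  = -3.630358 / -2.421823 ≈ 1.499019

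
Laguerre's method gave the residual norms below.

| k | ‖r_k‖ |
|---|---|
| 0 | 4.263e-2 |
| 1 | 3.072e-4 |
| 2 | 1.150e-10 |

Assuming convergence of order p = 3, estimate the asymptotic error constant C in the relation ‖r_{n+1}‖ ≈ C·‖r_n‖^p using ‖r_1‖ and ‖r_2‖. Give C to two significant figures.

4.0

C ≈ ‖r_2‖ / ‖r_1‖^3
  = 1.150e-10 / (3.072e-4)^3
  = 1.150e-10 / 2.8991e-11 ≈ 3.9667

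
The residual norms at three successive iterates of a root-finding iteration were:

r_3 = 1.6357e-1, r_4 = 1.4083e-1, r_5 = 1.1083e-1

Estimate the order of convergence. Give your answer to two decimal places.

1.60

p ≈ ln(r_5/r_4) / ln(r_4/r_3)
  = ln(1.1083e-1/1.4083e-1) / ln(1.4083e-1/1.6357e-1)
  = ln(0.786977) / ln(0.860977)
  = -0.23956 / -0.14969 ≈ 1.60037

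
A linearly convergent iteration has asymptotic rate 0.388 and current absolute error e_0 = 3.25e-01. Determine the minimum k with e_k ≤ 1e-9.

21

After k steps, e_k ≈ 3.25e-01·0.388^k.
Need 0.388^k ≤ 1e-9/3.25e-01 = 3.07692e-09.
k ≥ ln(3.07692e-09)/ln(0.388) = -19.5993/-0.94675 = 20.702.
Smallest integer k = 21.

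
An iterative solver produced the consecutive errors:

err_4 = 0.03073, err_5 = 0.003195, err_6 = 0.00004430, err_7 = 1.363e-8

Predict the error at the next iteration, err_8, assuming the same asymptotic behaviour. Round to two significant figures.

First estimate the order: p ≈ ln(err_7/err_6) / ln(err_6/err_5) = ln(1.363e-8/0.00004430)/ln(0.00004430/0.003195) = ln(0.000307675)/ln(0.0138654) ≈ 1.8901.
Then err_8 ≈ err_7·(err_7/err_6)^p = 1.363e-8·(0.000307675)^1.8901 = 1.363e-8·2.3022e-07 ≈ 3.138e-15.

3.1e-15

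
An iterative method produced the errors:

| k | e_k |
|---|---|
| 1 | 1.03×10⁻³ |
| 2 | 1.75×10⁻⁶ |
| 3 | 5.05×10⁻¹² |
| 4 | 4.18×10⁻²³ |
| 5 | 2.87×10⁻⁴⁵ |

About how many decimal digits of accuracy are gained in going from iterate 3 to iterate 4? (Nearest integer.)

Digits gained ≈ log₁₀(e_3/e_4) = log₁₀(5.05×10⁻¹²/4.18×10⁻²³) = log₁₀(1.20813e+11) ≈ 11.082.

11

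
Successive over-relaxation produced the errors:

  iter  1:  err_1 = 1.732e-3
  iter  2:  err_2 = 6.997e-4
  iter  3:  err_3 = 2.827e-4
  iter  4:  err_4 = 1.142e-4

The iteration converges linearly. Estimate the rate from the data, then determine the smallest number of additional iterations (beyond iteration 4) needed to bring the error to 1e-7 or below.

Rate ρ ≈ err_4/err_3 = 1.142e-4/2.827e-4 = 0.4040.
After j more steps, err_{4+j} ≈ 1.142e-4·ρ^j; need ρ^j ≤ 1e-7/1.142e-4 = 0.000875657.
j ≥ ln(0.000875657)/ln(0.4040) = -7.0405/-0.90634 = 7.768.
So 8 more iterations are needed.

8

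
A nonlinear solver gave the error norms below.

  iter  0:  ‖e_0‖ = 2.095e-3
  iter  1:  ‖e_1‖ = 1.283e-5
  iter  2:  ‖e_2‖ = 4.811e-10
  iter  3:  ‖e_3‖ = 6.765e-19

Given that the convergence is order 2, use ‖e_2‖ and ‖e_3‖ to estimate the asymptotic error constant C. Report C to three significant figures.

C ≈ ‖e_3‖ / ‖e_2‖^2
  = 6.765e-19 / (4.811e-10)^2
  = 6.765e-19 / 2.31457e-19 ≈ 2.9228

2.92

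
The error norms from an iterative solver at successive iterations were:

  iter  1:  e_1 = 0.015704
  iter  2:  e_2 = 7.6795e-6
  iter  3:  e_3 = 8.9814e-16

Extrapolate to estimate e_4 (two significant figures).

1.4e-45

First estimate the order: p ≈ ln(e_3/e_2) / ln(e_2/e_1) = ln(8.9814e-16/7.6795e-6)/ln(7.6795e-6/0.015704) = ln(1.16953e-10)/ln(0.000489016) ≈ 3.0000.
Then e_4 ≈ e_3·(e_3/e_2)^p = 8.9814e-16·(1.16953e-10)^3.0000 = 8.9814e-16·1.59968e-30 ≈ 1.437e-45.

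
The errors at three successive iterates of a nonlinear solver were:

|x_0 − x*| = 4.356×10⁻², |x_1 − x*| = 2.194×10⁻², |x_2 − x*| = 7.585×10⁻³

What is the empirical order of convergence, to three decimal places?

1.549

p ≈ ln(|x_2 − x*|/|x_1 − x*|) / ln(|x_1 − x*|/|x_0 − x*|)
  = ln(7.585×10⁻³/2.194×10⁻²) / ln(2.194×10⁻²/4.356×10⁻²)
  = ln(0.345716) / ln(0.503673)
  = -1.062138 / -0.685828 ≈ 1.548694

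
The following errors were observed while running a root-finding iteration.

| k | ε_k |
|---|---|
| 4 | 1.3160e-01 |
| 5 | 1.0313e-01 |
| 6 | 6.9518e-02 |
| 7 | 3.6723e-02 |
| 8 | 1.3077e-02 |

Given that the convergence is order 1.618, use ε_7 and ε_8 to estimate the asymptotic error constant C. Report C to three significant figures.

C ≈ ε_8 / ε_7^1.618
  = 1.3077e-02 / (3.6723e-02)^1.618
  = 1.3077e-02 / 0.00476508 ≈ 2.7443

2.74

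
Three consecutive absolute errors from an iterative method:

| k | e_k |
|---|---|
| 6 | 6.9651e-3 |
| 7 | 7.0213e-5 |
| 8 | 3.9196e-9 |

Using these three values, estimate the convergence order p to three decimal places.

2.130

p ≈ ln(e_8/e_7) / ln(e_7/e_6)
  = ln(3.9196e-9/7.0213e-5) / ln(7.0213e-5/6.9651e-3)
  = ln(5.58244e-05) / ln(0.0100807)
  = -9.793300 / -4.597133 ≈ 2.130306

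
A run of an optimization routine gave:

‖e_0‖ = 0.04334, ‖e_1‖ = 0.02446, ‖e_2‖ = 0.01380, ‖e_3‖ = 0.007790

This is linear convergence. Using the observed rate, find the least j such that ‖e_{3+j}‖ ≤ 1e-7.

Rate ρ ≈ ‖e_3‖/‖e_2‖ = 0.007790/0.01380 = 0.5645.
After j more steps, ‖e_{3+j}‖ ≈ 0.007790·ρ^j; need ρ^j ≤ 1e-7/0.007790 = 1.2837e-05.
j ≥ ln(1.2837e-05)/ln(0.5645) = -11.2632/-0.57181 = 19.697.
So 20 more iterations are needed.

20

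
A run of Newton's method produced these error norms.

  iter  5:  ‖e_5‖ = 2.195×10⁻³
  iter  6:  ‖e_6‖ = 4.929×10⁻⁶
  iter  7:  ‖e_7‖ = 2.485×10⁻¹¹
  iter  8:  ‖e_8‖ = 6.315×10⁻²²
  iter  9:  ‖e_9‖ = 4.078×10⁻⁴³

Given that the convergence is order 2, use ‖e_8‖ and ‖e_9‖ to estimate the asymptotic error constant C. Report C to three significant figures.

1.02

C ≈ ‖e_9‖ / ‖e_8‖^2
  = 4.078×10⁻⁴³ / (6.315×10⁻²²)^2
  = 4.078×10⁻⁴³ / 3.98792e-43 ≈ 1.0226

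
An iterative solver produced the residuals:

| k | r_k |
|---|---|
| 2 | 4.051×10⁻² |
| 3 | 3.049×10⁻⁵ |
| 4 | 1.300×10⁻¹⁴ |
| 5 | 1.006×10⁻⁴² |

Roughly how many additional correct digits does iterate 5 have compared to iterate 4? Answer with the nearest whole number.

Digits gained ≈ log₁₀(r_4/r_5) = log₁₀(1.300×10⁻¹⁴/1.006×10⁻⁴²) = log₁₀(1.29225e+28) ≈ 28.111.

28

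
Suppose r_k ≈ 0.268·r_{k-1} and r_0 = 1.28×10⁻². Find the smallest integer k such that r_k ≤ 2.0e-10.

After k steps, r_k ≈ 1.28×10⁻²·0.268^k.
Need 0.268^k ≤ 2.0e-10/1.28×10⁻² = 1.5625e-08.
k ≥ ln(1.5625e-08)/ln(0.268) = -17.9744/-1.31677 = 13.650.
Smallest integer k = 14.

14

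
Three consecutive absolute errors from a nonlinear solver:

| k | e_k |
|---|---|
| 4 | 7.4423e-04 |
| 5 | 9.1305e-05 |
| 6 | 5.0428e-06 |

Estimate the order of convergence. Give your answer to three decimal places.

p ≈ ln(e_6/e_5) / ln(e_5/e_4)
  = ln(5.0428e-06/9.1305e-05) / ln(9.1305e-05/7.4423e-04)
  = ln(0.0552303) / ln(0.122684)
  = -2.896244 / -2.098143 ≈ 1.380384

1.380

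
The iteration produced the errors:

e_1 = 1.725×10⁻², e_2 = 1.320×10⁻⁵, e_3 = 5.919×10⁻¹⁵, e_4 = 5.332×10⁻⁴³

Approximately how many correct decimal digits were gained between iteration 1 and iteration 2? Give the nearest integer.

3

Digits gained ≈ log₁₀(e_1/e_2) = log₁₀(1.725×10⁻²/1.320×10⁻⁵) = log₁₀(1306.82) ≈ 3.116.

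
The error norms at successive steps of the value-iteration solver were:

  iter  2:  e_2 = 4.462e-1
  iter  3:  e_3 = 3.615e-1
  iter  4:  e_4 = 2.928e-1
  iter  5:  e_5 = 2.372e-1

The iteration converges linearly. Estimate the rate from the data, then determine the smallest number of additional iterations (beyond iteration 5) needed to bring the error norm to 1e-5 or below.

48

Rate ρ ≈ e_5/e_4 = 2.372e-1/2.928e-1 = 0.8101.
After j more steps, e_{5+j} ≈ 2.372e-1·ρ^j; need ρ^j ≤ 1e-5/2.372e-1 = 4.21585e-05.
j ≥ ln(4.21585e-05)/ln(0.8101) = -10.0741/-0.21060 = 47.835.
So 48 more iterations are needed.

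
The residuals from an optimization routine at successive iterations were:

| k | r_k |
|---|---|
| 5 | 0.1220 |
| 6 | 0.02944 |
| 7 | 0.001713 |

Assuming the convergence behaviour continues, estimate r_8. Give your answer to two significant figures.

First estimate the order: p ≈ ln(r_7/r_6) / ln(r_6/r_5) = ln(0.001713/0.02944)/ln(0.02944/0.1220) = ln(0.0581861)/ln(0.241311) ≈ 2.0005.
Then r_8 ≈ r_7·(r_7/r_6)^p = 0.001713·(0.0581861)^2.0005 = 0.001713·0.00338081 ≈ 5.791e-06.

5.8e-6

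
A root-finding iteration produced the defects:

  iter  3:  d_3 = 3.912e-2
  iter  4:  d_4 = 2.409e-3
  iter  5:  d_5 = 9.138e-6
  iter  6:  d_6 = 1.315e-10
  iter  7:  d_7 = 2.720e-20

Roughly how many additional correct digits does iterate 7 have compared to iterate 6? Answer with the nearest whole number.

10

Digits gained ≈ log₁₀(d_6/d_7) = log₁₀(1.315e-10/2.720e-20) = log₁₀(4.83456e+09) ≈ 9.684.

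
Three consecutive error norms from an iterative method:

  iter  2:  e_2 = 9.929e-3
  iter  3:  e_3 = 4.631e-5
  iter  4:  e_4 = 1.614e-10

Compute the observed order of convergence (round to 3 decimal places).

p ≈ ln(e_4/e_3) / ln(e_3/e_2)
  = ln(1.614e-10/4.631e-5) / ln(4.631e-5/9.929e-3)
  = ln(3.48521e-06) / ln(0.00466412)
  = -12.566982 / -5.367856 ≈ 2.341155

2.341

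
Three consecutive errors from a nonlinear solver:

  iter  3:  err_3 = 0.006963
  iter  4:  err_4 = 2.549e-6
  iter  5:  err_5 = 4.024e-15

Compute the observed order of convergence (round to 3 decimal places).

p ≈ ln(err_5/err_4) / ln(err_4/err_3)
  = ln(4.024e-15/2.549e-6) / ln(2.549e-6/0.006963)
  = ln(1.57866e-09) / ln(0.000366078)
  = -20.266689 / -7.912664 ≈ 2.561298

2.561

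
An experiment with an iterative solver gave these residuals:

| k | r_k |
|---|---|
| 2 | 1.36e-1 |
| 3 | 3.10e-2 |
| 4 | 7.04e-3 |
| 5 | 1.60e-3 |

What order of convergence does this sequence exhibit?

Consecutive ratios: r_5/r_4 = 1.60e-3/7.04e-3 = 0.227273, r_4/r_3 = 7.04e-3/3.10e-2 = 0.227097.
p ≈ ln(0.227273)/ln(0.227097) = -1.4816/-1.4824 ≈ 1.00.
So the convergence is linear (order 1).

1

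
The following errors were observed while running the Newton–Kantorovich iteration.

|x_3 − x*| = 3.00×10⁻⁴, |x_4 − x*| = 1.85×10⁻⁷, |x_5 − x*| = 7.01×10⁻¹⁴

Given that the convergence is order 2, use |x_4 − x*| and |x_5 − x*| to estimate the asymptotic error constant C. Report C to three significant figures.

2.05

C ≈ |x_5 − x*| / |x_4 − x*|^2
  = 7.01×10⁻¹⁴ / (1.85×10⁻⁷)^2
  = 7.01×10⁻¹⁴ / 3.4225e-14 ≈ 2.0482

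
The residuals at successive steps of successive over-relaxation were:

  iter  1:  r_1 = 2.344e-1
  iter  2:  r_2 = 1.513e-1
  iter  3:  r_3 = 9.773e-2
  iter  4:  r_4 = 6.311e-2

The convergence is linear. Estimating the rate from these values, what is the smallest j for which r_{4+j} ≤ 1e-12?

57

Rate ρ ≈ r_4/r_3 = 6.311e-2/9.773e-2 = 0.6458.
After j more steps, r_{4+j} ≈ 6.311e-2·ρ^j; need ρ^j ≤ 1e-12/6.311e-2 = 1.58453e-11.
j ≥ ln(1.58453e-11)/ln(0.6458) = -24.8681/-0.43727 = 56.871.
So 57 more iterations are needed.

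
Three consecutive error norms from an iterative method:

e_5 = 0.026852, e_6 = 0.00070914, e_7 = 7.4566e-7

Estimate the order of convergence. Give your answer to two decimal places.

p ≈ ln(e_7/e_6) / ln(e_6/e_5)
  = ln(7.4566e-7/0.00070914) / ln(0.00070914/0.026852)
  = ln(0.0010515) / ln(0.0264092)
  = -6.85754 / -3.63404 ≈ 1.88703

1.89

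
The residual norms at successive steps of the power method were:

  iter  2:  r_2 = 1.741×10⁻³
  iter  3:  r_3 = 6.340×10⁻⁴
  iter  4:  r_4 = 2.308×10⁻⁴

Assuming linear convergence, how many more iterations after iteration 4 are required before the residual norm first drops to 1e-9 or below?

Rate ρ ≈ r_4/r_3 = 2.308×10⁻⁴/6.340×10⁻⁴ = 0.3640.
After j more steps, r_{4+j} ≈ 2.308×10⁻⁴·ρ^j; need ρ^j ≤ 1e-9/2.308×10⁻⁴ = 4.33276e-06.
j ≥ ln(4.33276e-06)/ln(0.3640) = -12.3493/-1.01060 = 12.220.
So 13 more iterations are needed.

13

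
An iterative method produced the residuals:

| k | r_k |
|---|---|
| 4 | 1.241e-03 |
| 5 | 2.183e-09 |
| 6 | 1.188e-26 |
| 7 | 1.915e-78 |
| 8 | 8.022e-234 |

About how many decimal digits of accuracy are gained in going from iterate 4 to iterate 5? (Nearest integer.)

Digits gained ≈ log₁₀(r_4/r_5) = log₁₀(1.241e-03/2.183e-09) = log₁₀(568484) ≈ 5.755.

6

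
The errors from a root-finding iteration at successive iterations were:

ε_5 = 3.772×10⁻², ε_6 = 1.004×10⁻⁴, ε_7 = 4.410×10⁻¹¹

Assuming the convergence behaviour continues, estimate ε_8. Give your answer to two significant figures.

8.9e-27

First estimate the order: p ≈ ln(ε_7/ε_6) / ln(ε_6/ε_5) = ln(4.410×10⁻¹¹/1.004×10⁻⁴)/ln(1.004×10⁻⁴/3.772×10⁻²) = ln(4.39243e-07)/ln(0.00266172) ≈ 2.4690.
Then ε_8 ≈ ε_7·(ε_7/ε_6)^p = 4.410×10⁻¹¹·(4.39243e-07)^2.4690 = 4.410×10⁻¹¹·2.01297e-16 ≈ 8.877e-27.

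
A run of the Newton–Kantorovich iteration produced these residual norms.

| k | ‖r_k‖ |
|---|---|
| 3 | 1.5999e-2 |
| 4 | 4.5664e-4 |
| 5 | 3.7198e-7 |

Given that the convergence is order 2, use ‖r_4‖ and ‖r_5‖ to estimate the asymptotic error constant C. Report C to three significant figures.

C ≈ ‖r_5‖ / ‖r_4‖^2
  = 3.7198e-7 / (4.5664e-4)^2
  = 3.7198e-7 / 2.0852e-07 ≈ 1.7839

1.78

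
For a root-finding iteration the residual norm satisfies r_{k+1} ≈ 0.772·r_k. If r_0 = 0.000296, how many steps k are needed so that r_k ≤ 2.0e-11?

After k steps, r_k ≈ 0.000296·0.772^k.
Need 0.772^k ≤ 2.0e-11/0.000296 = 6.75676e-08.
k ≥ ln(6.75676e-08)/ln(0.772) = -16.5101/-0.25877 = 63.802.
Smallest integer k = 64.

64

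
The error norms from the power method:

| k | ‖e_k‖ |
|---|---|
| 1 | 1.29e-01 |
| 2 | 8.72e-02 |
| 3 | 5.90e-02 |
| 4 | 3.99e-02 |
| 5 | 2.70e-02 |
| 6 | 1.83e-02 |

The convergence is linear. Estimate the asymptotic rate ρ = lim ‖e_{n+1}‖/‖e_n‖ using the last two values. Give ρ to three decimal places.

ρ ≈ ‖e_6‖/‖e_5‖ = 1.83e-02/2.70e-02 = 0.67778

0.678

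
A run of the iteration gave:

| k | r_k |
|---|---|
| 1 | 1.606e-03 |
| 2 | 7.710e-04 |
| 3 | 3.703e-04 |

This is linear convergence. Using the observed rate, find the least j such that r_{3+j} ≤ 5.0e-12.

Rate ρ ≈ r_3/r_2 = 3.703e-04/7.710e-04 = 0.4803.
After j more steps, r_{3+j} ≈ 3.703e-04·ρ^j; need ρ^j ≤ 5.0e-12/3.703e-04 = 1.35026e-08.
j ≥ ln(1.35026e-08)/ln(0.4803) = -18.1204/-0.73334 = 24.709.
So 25 more iterations are needed.

25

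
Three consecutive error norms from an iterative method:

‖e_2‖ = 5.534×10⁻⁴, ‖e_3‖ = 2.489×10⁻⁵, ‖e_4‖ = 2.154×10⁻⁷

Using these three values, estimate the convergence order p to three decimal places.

1.531

p ≈ ln(‖e_4‖/‖e_3‖) / ln(‖e_3‖/‖e_2‖)
  = ln(2.154×10⁻⁷/2.489×10⁻⁵) / ln(2.489×10⁻⁵/5.534×10⁻⁴)
  = ln(0.00865408) / ln(0.0449765)
  = -4.749724 / -3.101615 ≈ 1.531371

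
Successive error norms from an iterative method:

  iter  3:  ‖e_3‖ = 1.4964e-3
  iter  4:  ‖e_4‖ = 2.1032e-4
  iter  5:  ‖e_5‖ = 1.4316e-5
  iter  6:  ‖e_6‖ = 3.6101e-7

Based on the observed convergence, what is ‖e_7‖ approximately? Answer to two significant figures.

First estimate the order: p ≈ ln(‖e_6‖/‖e_5‖) / ln(‖e_5‖/‖e_4‖) = ln(3.6101e-7/1.4316e-5)/ln(1.4316e-5/2.1032e-4) = ln(0.0252172)/ln(0.0680677) ≈ 1.3695.
Then ‖e_7‖ ≈ ‖e_6‖·(‖e_6‖/‖e_5‖)^p = 3.6101e-7·(0.0252172)^1.3695 = 3.6101e-7·0.00647327 ≈ 2.337e-09.

2.3e-9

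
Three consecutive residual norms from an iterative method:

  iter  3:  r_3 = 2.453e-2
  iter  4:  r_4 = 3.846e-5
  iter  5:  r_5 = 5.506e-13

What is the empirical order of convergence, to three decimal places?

p ≈ ln(r_5/r_4) / ln(r_4/r_3)
  = ln(5.506e-13/3.846e-5) / ln(3.846e-5/2.453e-2)
  = ln(1.43162e-08) / ln(0.00156788)
  = -18.061874 / -6.458031 ≈ 2.796808

2.797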